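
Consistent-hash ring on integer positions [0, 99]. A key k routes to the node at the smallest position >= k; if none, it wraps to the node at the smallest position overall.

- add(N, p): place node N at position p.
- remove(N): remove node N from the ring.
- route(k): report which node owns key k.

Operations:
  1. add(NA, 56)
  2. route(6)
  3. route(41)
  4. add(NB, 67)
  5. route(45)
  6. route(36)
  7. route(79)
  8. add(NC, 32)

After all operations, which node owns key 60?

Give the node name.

Answer: NB

Derivation:
Op 1: add NA@56 -> ring=[56:NA]
Op 2: route key 6: smallest pos >= 6 is 56 -> NA
Op 3: route key 41: smallest pos >= 41 is 56 -> NA
Op 4: add NB@67 -> ring=[56:NA,67:NB]
Op 5: route key 45: smallest pos >= 45 is 56 -> NA
Op 6: route key 36: smallest pos >= 36 is 56 -> NA
Op 7: route key 79: none >= 79, wrap to smallest pos 56 -> NA
Op 8: add NC@32 -> ring=[32:NC,56:NA,67:NB]
Final route key 60: smallest pos >= 60 is 67 -> NB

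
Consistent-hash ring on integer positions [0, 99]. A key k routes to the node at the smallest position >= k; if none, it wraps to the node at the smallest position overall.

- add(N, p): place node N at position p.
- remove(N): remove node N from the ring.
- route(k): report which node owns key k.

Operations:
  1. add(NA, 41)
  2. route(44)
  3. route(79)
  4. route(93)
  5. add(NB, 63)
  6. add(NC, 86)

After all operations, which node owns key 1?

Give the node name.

Op 1: add NA@41 -> ring=[41:NA]
Op 2: route key 44: none >= 44, wrap to smallest pos 41 -> NA
Op 3: route key 79: none >= 79, wrap to smallest pos 41 -> NA
Op 4: route key 93: none >= 93, wrap to smallest pos 41 -> NA
Op 5: add NB@63 -> ring=[41:NA,63:NB]
Op 6: add NC@86 -> ring=[41:NA,63:NB,86:NC]
Final route key 1: smallest pos >= 1 is 41 -> NA

Answer: NA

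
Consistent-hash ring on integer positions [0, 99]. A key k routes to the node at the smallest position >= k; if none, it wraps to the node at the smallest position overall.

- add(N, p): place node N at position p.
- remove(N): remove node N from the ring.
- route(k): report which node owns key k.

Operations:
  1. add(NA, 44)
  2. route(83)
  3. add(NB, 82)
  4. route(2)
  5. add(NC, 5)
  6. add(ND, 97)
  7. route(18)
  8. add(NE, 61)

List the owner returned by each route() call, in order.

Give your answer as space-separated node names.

Answer: NA NA NA

Derivation:
Op 1: add NA@44 -> ring=[44:NA]
Op 2: route key 83: none >= 83, wrap to smallest pos 44 -> NA
Op 3: add NB@82 -> ring=[44:NA,82:NB]
Op 4: route key 2: smallest pos >= 2 is 44 -> NA
Op 5: add NC@5 -> ring=[5:NC,44:NA,82:NB]
Op 6: add ND@97 -> ring=[5:NC,44:NA,82:NB,97:ND]
Op 7: route key 18: smallest pos >= 18 is 44 -> NA
Op 8: add NE@61 -> ring=[5:NC,44:NA,61:NE,82:NB,97:ND]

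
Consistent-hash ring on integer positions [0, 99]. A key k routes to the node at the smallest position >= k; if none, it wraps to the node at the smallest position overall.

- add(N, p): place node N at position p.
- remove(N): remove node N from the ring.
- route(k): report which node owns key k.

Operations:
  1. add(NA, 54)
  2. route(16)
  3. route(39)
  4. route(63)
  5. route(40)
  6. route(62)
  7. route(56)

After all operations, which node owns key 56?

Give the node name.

Op 1: add NA@54 -> ring=[54:NA]
Op 2: route key 16: smallest pos >= 16 is 54 -> NA
Op 3: route key 39: smallest pos >= 39 is 54 -> NA
Op 4: route key 63: none >= 63, wrap to smallest pos 54 -> NA
Op 5: route key 40: smallest pos >= 40 is 54 -> NA
Op 6: route key 62: none >= 62, wrap to smallest pos 54 -> NA
Op 7: route key 56: none >= 56, wrap to smallest pos 54 -> NA
Final route key 56: none >= 56, wrap to smallest pos 54 -> NA

Answer: NA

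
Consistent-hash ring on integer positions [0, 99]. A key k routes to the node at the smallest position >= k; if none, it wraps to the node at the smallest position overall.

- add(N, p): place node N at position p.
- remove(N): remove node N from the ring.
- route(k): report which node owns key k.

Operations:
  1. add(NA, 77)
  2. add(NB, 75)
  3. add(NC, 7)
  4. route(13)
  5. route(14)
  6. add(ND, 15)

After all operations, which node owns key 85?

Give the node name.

Answer: NC

Derivation:
Op 1: add NA@77 -> ring=[77:NA]
Op 2: add NB@75 -> ring=[75:NB,77:NA]
Op 3: add NC@7 -> ring=[7:NC,75:NB,77:NA]
Op 4: route key 13: smallest pos >= 13 is 75 -> NB
Op 5: route key 14: smallest pos >= 14 is 75 -> NB
Op 6: add ND@15 -> ring=[7:NC,15:ND,75:NB,77:NA]
Final route key 85: none >= 85, wrap to smallest pos 7 -> NC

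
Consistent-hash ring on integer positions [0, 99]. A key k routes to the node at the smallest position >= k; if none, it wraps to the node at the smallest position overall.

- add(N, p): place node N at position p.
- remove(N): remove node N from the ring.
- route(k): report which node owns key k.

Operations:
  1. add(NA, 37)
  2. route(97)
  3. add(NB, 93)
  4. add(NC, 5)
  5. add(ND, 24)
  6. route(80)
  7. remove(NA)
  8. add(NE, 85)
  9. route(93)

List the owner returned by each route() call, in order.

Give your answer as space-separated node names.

Op 1: add NA@37 -> ring=[37:NA]
Op 2: route key 97: none >= 97, wrap to smallest pos 37 -> NA
Op 3: add NB@93 -> ring=[37:NA,93:NB]
Op 4: add NC@5 -> ring=[5:NC,37:NA,93:NB]
Op 5: add ND@24 -> ring=[5:NC,24:ND,37:NA,93:NB]
Op 6: route key 80: smallest pos >= 80 is 93 -> NB
Op 7: remove NA -> ring=[5:NC,24:ND,93:NB]
Op 8: add NE@85 -> ring=[5:NC,24:ND,85:NE,93:NB]
Op 9: route key 93: smallest pos >= 93 is 93 -> NB

Answer: NA NB NB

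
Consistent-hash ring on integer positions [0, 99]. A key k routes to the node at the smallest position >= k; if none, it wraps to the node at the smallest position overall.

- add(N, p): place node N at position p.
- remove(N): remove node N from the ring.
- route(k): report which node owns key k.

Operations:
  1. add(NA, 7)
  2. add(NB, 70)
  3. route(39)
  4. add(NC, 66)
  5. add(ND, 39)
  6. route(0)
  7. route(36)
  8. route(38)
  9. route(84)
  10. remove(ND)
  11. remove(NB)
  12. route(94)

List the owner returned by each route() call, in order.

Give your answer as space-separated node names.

Answer: NB NA ND ND NA NA

Derivation:
Op 1: add NA@7 -> ring=[7:NA]
Op 2: add NB@70 -> ring=[7:NA,70:NB]
Op 3: route key 39: smallest pos >= 39 is 70 -> NB
Op 4: add NC@66 -> ring=[7:NA,66:NC,70:NB]
Op 5: add ND@39 -> ring=[7:NA,39:ND,66:NC,70:NB]
Op 6: route key 0: smallest pos >= 0 is 7 -> NA
Op 7: route key 36: smallest pos >= 36 is 39 -> ND
Op 8: route key 38: smallest pos >= 38 is 39 -> ND
Op 9: route key 84: none >= 84, wrap to smallest pos 7 -> NA
Op 10: remove ND -> ring=[7:NA,66:NC,70:NB]
Op 11: remove NB -> ring=[7:NA,66:NC]
Op 12: route key 94: none >= 94, wrap to smallest pos 7 -> NA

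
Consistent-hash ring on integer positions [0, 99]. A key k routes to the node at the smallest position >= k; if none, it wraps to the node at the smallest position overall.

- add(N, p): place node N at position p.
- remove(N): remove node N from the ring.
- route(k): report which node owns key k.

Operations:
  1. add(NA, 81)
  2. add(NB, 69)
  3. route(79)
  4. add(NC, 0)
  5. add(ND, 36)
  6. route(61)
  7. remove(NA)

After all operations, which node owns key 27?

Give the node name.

Op 1: add NA@81 -> ring=[81:NA]
Op 2: add NB@69 -> ring=[69:NB,81:NA]
Op 3: route key 79: smallest pos >= 79 is 81 -> NA
Op 4: add NC@0 -> ring=[0:NC,69:NB,81:NA]
Op 5: add ND@36 -> ring=[0:NC,36:ND,69:NB,81:NA]
Op 6: route key 61: smallest pos >= 61 is 69 -> NB
Op 7: remove NA -> ring=[0:NC,36:ND,69:NB]
Final route key 27: smallest pos >= 27 is 36 -> ND

Answer: ND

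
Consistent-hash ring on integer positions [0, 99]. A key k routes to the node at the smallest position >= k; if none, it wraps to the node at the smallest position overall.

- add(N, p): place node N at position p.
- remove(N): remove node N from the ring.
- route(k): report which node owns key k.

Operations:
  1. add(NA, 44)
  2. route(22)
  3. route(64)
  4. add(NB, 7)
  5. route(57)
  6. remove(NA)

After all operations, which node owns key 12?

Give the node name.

Answer: NB

Derivation:
Op 1: add NA@44 -> ring=[44:NA]
Op 2: route key 22: smallest pos >= 22 is 44 -> NA
Op 3: route key 64: none >= 64, wrap to smallest pos 44 -> NA
Op 4: add NB@7 -> ring=[7:NB,44:NA]
Op 5: route key 57: none >= 57, wrap to smallest pos 7 -> NB
Op 6: remove NA -> ring=[7:NB]
Final route key 12: none >= 12, wrap to smallest pos 7 -> NB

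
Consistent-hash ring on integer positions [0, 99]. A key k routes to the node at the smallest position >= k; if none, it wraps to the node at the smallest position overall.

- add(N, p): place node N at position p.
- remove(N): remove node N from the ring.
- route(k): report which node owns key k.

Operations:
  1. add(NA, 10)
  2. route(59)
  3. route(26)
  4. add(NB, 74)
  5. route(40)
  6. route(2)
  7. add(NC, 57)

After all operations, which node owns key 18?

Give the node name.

Answer: NC

Derivation:
Op 1: add NA@10 -> ring=[10:NA]
Op 2: route key 59: none >= 59, wrap to smallest pos 10 -> NA
Op 3: route key 26: none >= 26, wrap to smallest pos 10 -> NA
Op 4: add NB@74 -> ring=[10:NA,74:NB]
Op 5: route key 40: smallest pos >= 40 is 74 -> NB
Op 6: route key 2: smallest pos >= 2 is 10 -> NA
Op 7: add NC@57 -> ring=[10:NA,57:NC,74:NB]
Final route key 18: smallest pos >= 18 is 57 -> NC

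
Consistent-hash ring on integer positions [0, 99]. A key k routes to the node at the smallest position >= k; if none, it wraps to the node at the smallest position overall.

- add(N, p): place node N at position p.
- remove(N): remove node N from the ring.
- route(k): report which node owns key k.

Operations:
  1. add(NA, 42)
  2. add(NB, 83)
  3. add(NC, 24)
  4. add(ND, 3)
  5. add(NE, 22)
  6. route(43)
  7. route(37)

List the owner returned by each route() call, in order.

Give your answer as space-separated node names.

Answer: NB NA

Derivation:
Op 1: add NA@42 -> ring=[42:NA]
Op 2: add NB@83 -> ring=[42:NA,83:NB]
Op 3: add NC@24 -> ring=[24:NC,42:NA,83:NB]
Op 4: add ND@3 -> ring=[3:ND,24:NC,42:NA,83:NB]
Op 5: add NE@22 -> ring=[3:ND,22:NE,24:NC,42:NA,83:NB]
Op 6: route key 43: smallest pos >= 43 is 83 -> NB
Op 7: route key 37: smallest pos >= 37 is 42 -> NA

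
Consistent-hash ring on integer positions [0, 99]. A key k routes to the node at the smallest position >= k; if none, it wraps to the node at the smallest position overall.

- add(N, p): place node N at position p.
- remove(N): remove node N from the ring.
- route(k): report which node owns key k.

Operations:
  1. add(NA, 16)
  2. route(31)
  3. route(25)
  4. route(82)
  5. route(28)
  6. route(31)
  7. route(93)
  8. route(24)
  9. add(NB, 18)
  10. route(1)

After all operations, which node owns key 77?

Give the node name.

Op 1: add NA@16 -> ring=[16:NA]
Op 2: route key 31: none >= 31, wrap to smallest pos 16 -> NA
Op 3: route key 25: none >= 25, wrap to smallest pos 16 -> NA
Op 4: route key 82: none >= 82, wrap to smallest pos 16 -> NA
Op 5: route key 28: none >= 28, wrap to smallest pos 16 -> NA
Op 6: route key 31: none >= 31, wrap to smallest pos 16 -> NA
Op 7: route key 93: none >= 93, wrap to smallest pos 16 -> NA
Op 8: route key 24: none >= 24, wrap to smallest pos 16 -> NA
Op 9: add NB@18 -> ring=[16:NA,18:NB]
Op 10: route key 1: smallest pos >= 1 is 16 -> NA
Final route key 77: none >= 77, wrap to smallest pos 16 -> NA

Answer: NA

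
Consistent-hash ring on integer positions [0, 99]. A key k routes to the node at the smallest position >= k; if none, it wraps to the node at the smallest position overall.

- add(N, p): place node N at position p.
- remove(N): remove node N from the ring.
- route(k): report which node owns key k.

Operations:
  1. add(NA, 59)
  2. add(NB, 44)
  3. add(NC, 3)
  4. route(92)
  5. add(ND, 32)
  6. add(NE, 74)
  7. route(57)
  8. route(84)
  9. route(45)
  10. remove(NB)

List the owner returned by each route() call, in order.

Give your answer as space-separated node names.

Op 1: add NA@59 -> ring=[59:NA]
Op 2: add NB@44 -> ring=[44:NB,59:NA]
Op 3: add NC@3 -> ring=[3:NC,44:NB,59:NA]
Op 4: route key 92: none >= 92, wrap to smallest pos 3 -> NC
Op 5: add ND@32 -> ring=[3:NC,32:ND,44:NB,59:NA]
Op 6: add NE@74 -> ring=[3:NC,32:ND,44:NB,59:NA,74:NE]
Op 7: route key 57: smallest pos >= 57 is 59 -> NA
Op 8: route key 84: none >= 84, wrap to smallest pos 3 -> NC
Op 9: route key 45: smallest pos >= 45 is 59 -> NA
Op 10: remove NB -> ring=[3:NC,32:ND,59:NA,74:NE]

Answer: NC NA NC NA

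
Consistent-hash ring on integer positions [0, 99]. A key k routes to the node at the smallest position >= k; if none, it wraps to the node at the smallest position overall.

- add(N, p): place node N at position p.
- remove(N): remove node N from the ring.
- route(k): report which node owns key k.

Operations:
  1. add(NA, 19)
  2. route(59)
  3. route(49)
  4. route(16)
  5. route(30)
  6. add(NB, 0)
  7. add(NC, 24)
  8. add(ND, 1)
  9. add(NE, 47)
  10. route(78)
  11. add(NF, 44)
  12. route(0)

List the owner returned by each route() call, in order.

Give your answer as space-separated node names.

Answer: NA NA NA NA NB NB

Derivation:
Op 1: add NA@19 -> ring=[19:NA]
Op 2: route key 59: none >= 59, wrap to smallest pos 19 -> NA
Op 3: route key 49: none >= 49, wrap to smallest pos 19 -> NA
Op 4: route key 16: smallest pos >= 16 is 19 -> NA
Op 5: route key 30: none >= 30, wrap to smallest pos 19 -> NA
Op 6: add NB@0 -> ring=[0:NB,19:NA]
Op 7: add NC@24 -> ring=[0:NB,19:NA,24:NC]
Op 8: add ND@1 -> ring=[0:NB,1:ND,19:NA,24:NC]
Op 9: add NE@47 -> ring=[0:NB,1:ND,19:NA,24:NC,47:NE]
Op 10: route key 78: none >= 78, wrap to smallest pos 0 -> NB
Op 11: add NF@44 -> ring=[0:NB,1:ND,19:NA,24:NC,44:NF,47:NE]
Op 12: route key 0: smallest pos >= 0 is 0 -> NB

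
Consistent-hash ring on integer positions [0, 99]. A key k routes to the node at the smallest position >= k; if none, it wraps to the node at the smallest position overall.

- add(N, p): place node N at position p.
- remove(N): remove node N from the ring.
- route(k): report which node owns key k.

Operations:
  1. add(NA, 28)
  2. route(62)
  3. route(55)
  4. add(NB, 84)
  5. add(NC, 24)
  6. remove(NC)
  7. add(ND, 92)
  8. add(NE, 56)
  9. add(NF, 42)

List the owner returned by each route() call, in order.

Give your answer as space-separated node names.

Answer: NA NA

Derivation:
Op 1: add NA@28 -> ring=[28:NA]
Op 2: route key 62: none >= 62, wrap to smallest pos 28 -> NA
Op 3: route key 55: none >= 55, wrap to smallest pos 28 -> NA
Op 4: add NB@84 -> ring=[28:NA,84:NB]
Op 5: add NC@24 -> ring=[24:NC,28:NA,84:NB]
Op 6: remove NC -> ring=[28:NA,84:NB]
Op 7: add ND@92 -> ring=[28:NA,84:NB,92:ND]
Op 8: add NE@56 -> ring=[28:NA,56:NE,84:NB,92:ND]
Op 9: add NF@42 -> ring=[28:NA,42:NF,56:NE,84:NB,92:ND]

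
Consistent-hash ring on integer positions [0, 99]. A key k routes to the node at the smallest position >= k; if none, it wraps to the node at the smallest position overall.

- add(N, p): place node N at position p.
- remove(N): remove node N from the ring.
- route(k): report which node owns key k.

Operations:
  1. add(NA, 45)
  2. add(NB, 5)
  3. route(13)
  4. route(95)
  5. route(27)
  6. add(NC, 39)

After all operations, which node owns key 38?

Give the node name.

Answer: NC

Derivation:
Op 1: add NA@45 -> ring=[45:NA]
Op 2: add NB@5 -> ring=[5:NB,45:NA]
Op 3: route key 13: smallest pos >= 13 is 45 -> NA
Op 4: route key 95: none >= 95, wrap to smallest pos 5 -> NB
Op 5: route key 27: smallest pos >= 27 is 45 -> NA
Op 6: add NC@39 -> ring=[5:NB,39:NC,45:NA]
Final route key 38: smallest pos >= 38 is 39 -> NC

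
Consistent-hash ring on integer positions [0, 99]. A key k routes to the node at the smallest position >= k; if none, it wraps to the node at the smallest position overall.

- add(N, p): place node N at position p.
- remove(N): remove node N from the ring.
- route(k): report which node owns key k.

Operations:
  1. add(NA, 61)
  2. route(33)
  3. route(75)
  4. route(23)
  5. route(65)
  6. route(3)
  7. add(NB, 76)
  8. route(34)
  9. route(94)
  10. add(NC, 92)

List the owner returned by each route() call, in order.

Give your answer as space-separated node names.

Op 1: add NA@61 -> ring=[61:NA]
Op 2: route key 33: smallest pos >= 33 is 61 -> NA
Op 3: route key 75: none >= 75, wrap to smallest pos 61 -> NA
Op 4: route key 23: smallest pos >= 23 is 61 -> NA
Op 5: route key 65: none >= 65, wrap to smallest pos 61 -> NA
Op 6: route key 3: smallest pos >= 3 is 61 -> NA
Op 7: add NB@76 -> ring=[61:NA,76:NB]
Op 8: route key 34: smallest pos >= 34 is 61 -> NA
Op 9: route key 94: none >= 94, wrap to smallest pos 61 -> NA
Op 10: add NC@92 -> ring=[61:NA,76:NB,92:NC]

Answer: NA NA NA NA NA NA NA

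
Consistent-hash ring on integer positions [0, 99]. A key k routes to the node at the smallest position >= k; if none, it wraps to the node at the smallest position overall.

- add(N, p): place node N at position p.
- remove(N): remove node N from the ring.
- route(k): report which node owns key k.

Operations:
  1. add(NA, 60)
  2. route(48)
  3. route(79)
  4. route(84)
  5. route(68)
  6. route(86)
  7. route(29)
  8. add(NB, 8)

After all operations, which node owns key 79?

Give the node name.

Op 1: add NA@60 -> ring=[60:NA]
Op 2: route key 48: smallest pos >= 48 is 60 -> NA
Op 3: route key 79: none >= 79, wrap to smallest pos 60 -> NA
Op 4: route key 84: none >= 84, wrap to smallest pos 60 -> NA
Op 5: route key 68: none >= 68, wrap to smallest pos 60 -> NA
Op 6: route key 86: none >= 86, wrap to smallest pos 60 -> NA
Op 7: route key 29: smallest pos >= 29 is 60 -> NA
Op 8: add NB@8 -> ring=[8:NB,60:NA]
Final route key 79: none >= 79, wrap to smallest pos 8 -> NB

Answer: NB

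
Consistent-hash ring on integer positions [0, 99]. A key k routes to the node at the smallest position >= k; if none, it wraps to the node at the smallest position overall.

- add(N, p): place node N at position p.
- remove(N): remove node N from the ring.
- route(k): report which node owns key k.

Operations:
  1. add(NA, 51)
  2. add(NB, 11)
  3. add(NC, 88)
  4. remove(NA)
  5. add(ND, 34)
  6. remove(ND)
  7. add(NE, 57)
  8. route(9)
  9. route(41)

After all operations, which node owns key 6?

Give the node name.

Answer: NB

Derivation:
Op 1: add NA@51 -> ring=[51:NA]
Op 2: add NB@11 -> ring=[11:NB,51:NA]
Op 3: add NC@88 -> ring=[11:NB,51:NA,88:NC]
Op 4: remove NA -> ring=[11:NB,88:NC]
Op 5: add ND@34 -> ring=[11:NB,34:ND,88:NC]
Op 6: remove ND -> ring=[11:NB,88:NC]
Op 7: add NE@57 -> ring=[11:NB,57:NE,88:NC]
Op 8: route key 9: smallest pos >= 9 is 11 -> NB
Op 9: route key 41: smallest pos >= 41 is 57 -> NE
Final route key 6: smallest pos >= 6 is 11 -> NB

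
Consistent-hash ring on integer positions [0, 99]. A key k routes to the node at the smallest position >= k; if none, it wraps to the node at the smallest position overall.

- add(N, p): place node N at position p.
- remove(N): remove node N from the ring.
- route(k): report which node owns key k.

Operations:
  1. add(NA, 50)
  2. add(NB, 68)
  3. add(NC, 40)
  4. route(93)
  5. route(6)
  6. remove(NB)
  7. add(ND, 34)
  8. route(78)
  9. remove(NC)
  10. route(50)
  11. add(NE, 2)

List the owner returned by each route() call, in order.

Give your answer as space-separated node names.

Op 1: add NA@50 -> ring=[50:NA]
Op 2: add NB@68 -> ring=[50:NA,68:NB]
Op 3: add NC@40 -> ring=[40:NC,50:NA,68:NB]
Op 4: route key 93: none >= 93, wrap to smallest pos 40 -> NC
Op 5: route key 6: smallest pos >= 6 is 40 -> NC
Op 6: remove NB -> ring=[40:NC,50:NA]
Op 7: add ND@34 -> ring=[34:ND,40:NC,50:NA]
Op 8: route key 78: none >= 78, wrap to smallest pos 34 -> ND
Op 9: remove NC -> ring=[34:ND,50:NA]
Op 10: route key 50: smallest pos >= 50 is 50 -> NA
Op 11: add NE@2 -> ring=[2:NE,34:ND,50:NA]

Answer: NC NC ND NA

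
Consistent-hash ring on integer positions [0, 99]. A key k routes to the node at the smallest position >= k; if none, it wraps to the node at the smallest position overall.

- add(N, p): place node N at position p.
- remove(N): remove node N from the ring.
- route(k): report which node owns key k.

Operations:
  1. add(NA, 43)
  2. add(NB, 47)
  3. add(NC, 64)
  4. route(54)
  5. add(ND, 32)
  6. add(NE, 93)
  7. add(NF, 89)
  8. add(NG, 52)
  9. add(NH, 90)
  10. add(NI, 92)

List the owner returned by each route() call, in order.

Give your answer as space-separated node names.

Op 1: add NA@43 -> ring=[43:NA]
Op 2: add NB@47 -> ring=[43:NA,47:NB]
Op 3: add NC@64 -> ring=[43:NA,47:NB,64:NC]
Op 4: route key 54: smallest pos >= 54 is 64 -> NC
Op 5: add ND@32 -> ring=[32:ND,43:NA,47:NB,64:NC]
Op 6: add NE@93 -> ring=[32:ND,43:NA,47:NB,64:NC,93:NE]
Op 7: add NF@89 -> ring=[32:ND,43:NA,47:NB,64:NC,89:NF,93:NE]
Op 8: add NG@52 -> ring=[32:ND,43:NA,47:NB,52:NG,64:NC,89:NF,93:NE]
Op 9: add NH@90 -> ring=[32:ND,43:NA,47:NB,52:NG,64:NC,89:NF,90:NH,93:NE]
Op 10: add NI@92 -> ring=[32:ND,43:NA,47:NB,52:NG,64:NC,89:NF,90:NH,92:NI,93:NE]

Answer: NC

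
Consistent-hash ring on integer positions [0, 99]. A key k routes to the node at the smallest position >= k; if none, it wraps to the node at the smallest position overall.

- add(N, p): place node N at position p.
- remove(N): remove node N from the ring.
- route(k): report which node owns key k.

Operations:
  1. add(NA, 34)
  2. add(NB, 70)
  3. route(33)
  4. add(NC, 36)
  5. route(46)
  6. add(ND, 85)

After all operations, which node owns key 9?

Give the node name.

Answer: NA

Derivation:
Op 1: add NA@34 -> ring=[34:NA]
Op 2: add NB@70 -> ring=[34:NA,70:NB]
Op 3: route key 33: smallest pos >= 33 is 34 -> NA
Op 4: add NC@36 -> ring=[34:NA,36:NC,70:NB]
Op 5: route key 46: smallest pos >= 46 is 70 -> NB
Op 6: add ND@85 -> ring=[34:NA,36:NC,70:NB,85:ND]
Final route key 9: smallest pos >= 9 is 34 -> NA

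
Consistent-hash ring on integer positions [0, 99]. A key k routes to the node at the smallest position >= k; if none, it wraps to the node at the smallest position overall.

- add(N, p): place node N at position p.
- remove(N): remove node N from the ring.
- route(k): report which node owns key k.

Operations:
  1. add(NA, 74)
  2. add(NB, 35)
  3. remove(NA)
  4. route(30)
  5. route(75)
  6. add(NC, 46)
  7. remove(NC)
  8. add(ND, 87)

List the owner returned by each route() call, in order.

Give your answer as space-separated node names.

Answer: NB NB

Derivation:
Op 1: add NA@74 -> ring=[74:NA]
Op 2: add NB@35 -> ring=[35:NB,74:NA]
Op 3: remove NA -> ring=[35:NB]
Op 4: route key 30: smallest pos >= 30 is 35 -> NB
Op 5: route key 75: none >= 75, wrap to smallest pos 35 -> NB
Op 6: add NC@46 -> ring=[35:NB,46:NC]
Op 7: remove NC -> ring=[35:NB]
Op 8: add ND@87 -> ring=[35:NB,87:ND]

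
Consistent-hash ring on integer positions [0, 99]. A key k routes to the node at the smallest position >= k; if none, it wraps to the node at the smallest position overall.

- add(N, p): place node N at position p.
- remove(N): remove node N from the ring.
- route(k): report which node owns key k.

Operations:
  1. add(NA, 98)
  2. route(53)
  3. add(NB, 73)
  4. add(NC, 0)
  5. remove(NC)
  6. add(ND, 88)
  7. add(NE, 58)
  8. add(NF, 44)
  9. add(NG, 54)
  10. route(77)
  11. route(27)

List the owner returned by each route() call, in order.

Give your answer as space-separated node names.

Answer: NA ND NF

Derivation:
Op 1: add NA@98 -> ring=[98:NA]
Op 2: route key 53: smallest pos >= 53 is 98 -> NA
Op 3: add NB@73 -> ring=[73:NB,98:NA]
Op 4: add NC@0 -> ring=[0:NC,73:NB,98:NA]
Op 5: remove NC -> ring=[73:NB,98:NA]
Op 6: add ND@88 -> ring=[73:NB,88:ND,98:NA]
Op 7: add NE@58 -> ring=[58:NE,73:NB,88:ND,98:NA]
Op 8: add NF@44 -> ring=[44:NF,58:NE,73:NB,88:ND,98:NA]
Op 9: add NG@54 -> ring=[44:NF,54:NG,58:NE,73:NB,88:ND,98:NA]
Op 10: route key 77: smallest pos >= 77 is 88 -> ND
Op 11: route key 27: smallest pos >= 27 is 44 -> NF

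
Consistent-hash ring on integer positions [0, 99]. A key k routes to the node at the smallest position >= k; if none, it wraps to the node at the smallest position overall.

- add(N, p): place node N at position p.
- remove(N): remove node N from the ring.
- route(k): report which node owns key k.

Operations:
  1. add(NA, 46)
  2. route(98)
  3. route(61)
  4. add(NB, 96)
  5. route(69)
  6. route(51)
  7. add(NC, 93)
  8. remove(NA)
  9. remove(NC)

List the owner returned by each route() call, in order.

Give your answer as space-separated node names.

Op 1: add NA@46 -> ring=[46:NA]
Op 2: route key 98: none >= 98, wrap to smallest pos 46 -> NA
Op 3: route key 61: none >= 61, wrap to smallest pos 46 -> NA
Op 4: add NB@96 -> ring=[46:NA,96:NB]
Op 5: route key 69: smallest pos >= 69 is 96 -> NB
Op 6: route key 51: smallest pos >= 51 is 96 -> NB
Op 7: add NC@93 -> ring=[46:NA,93:NC,96:NB]
Op 8: remove NA -> ring=[93:NC,96:NB]
Op 9: remove NC -> ring=[96:NB]

Answer: NA NA NB NB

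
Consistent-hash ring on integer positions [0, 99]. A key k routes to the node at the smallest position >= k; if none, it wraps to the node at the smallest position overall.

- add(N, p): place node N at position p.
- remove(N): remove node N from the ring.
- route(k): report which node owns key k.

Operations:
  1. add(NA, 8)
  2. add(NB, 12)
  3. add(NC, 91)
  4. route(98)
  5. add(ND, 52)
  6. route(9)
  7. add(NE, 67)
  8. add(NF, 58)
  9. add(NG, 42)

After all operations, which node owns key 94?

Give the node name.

Op 1: add NA@8 -> ring=[8:NA]
Op 2: add NB@12 -> ring=[8:NA,12:NB]
Op 3: add NC@91 -> ring=[8:NA,12:NB,91:NC]
Op 4: route key 98: none >= 98, wrap to smallest pos 8 -> NA
Op 5: add ND@52 -> ring=[8:NA,12:NB,52:ND,91:NC]
Op 6: route key 9: smallest pos >= 9 is 12 -> NB
Op 7: add NE@67 -> ring=[8:NA,12:NB,52:ND,67:NE,91:NC]
Op 8: add NF@58 -> ring=[8:NA,12:NB,52:ND,58:NF,67:NE,91:NC]
Op 9: add NG@42 -> ring=[8:NA,12:NB,42:NG,52:ND,58:NF,67:NE,91:NC]
Final route key 94: none >= 94, wrap to smallest pos 8 -> NA

Answer: NA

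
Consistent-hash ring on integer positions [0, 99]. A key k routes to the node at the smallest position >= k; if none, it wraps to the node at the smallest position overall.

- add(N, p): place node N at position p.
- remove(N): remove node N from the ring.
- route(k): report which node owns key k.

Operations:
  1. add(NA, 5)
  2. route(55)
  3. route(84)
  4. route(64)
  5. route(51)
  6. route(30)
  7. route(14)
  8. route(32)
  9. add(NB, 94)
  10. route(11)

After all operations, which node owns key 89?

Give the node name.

Op 1: add NA@5 -> ring=[5:NA]
Op 2: route key 55: none >= 55, wrap to smallest pos 5 -> NA
Op 3: route key 84: none >= 84, wrap to smallest pos 5 -> NA
Op 4: route key 64: none >= 64, wrap to smallest pos 5 -> NA
Op 5: route key 51: none >= 51, wrap to smallest pos 5 -> NA
Op 6: route key 30: none >= 30, wrap to smallest pos 5 -> NA
Op 7: route key 14: none >= 14, wrap to smallest pos 5 -> NA
Op 8: route key 32: none >= 32, wrap to smallest pos 5 -> NA
Op 9: add NB@94 -> ring=[5:NA,94:NB]
Op 10: route key 11: smallest pos >= 11 is 94 -> NB
Final route key 89: smallest pos >= 89 is 94 -> NB

Answer: NB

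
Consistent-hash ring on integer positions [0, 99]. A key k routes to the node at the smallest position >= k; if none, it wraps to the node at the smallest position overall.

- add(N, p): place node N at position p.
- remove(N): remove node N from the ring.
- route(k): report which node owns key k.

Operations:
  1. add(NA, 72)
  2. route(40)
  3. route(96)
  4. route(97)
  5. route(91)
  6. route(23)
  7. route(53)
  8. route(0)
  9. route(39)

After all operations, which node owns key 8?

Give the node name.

Answer: NA

Derivation:
Op 1: add NA@72 -> ring=[72:NA]
Op 2: route key 40: smallest pos >= 40 is 72 -> NA
Op 3: route key 96: none >= 96, wrap to smallest pos 72 -> NA
Op 4: route key 97: none >= 97, wrap to smallest pos 72 -> NA
Op 5: route key 91: none >= 91, wrap to smallest pos 72 -> NA
Op 6: route key 23: smallest pos >= 23 is 72 -> NA
Op 7: route key 53: smallest pos >= 53 is 72 -> NA
Op 8: route key 0: smallest pos >= 0 is 72 -> NA
Op 9: route key 39: smallest pos >= 39 is 72 -> NA
Final route key 8: smallest pos >= 8 is 72 -> NA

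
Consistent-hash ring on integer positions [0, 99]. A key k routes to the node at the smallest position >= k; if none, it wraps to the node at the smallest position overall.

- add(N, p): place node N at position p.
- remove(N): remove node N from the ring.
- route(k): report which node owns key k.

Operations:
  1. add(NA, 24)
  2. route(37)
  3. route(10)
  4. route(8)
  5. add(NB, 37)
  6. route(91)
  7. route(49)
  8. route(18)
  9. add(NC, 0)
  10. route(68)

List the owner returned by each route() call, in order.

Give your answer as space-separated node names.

Answer: NA NA NA NA NA NA NC

Derivation:
Op 1: add NA@24 -> ring=[24:NA]
Op 2: route key 37: none >= 37, wrap to smallest pos 24 -> NA
Op 3: route key 10: smallest pos >= 10 is 24 -> NA
Op 4: route key 8: smallest pos >= 8 is 24 -> NA
Op 5: add NB@37 -> ring=[24:NA,37:NB]
Op 6: route key 91: none >= 91, wrap to smallest pos 24 -> NA
Op 7: route key 49: none >= 49, wrap to smallest pos 24 -> NA
Op 8: route key 18: smallest pos >= 18 is 24 -> NA
Op 9: add NC@0 -> ring=[0:NC,24:NA,37:NB]
Op 10: route key 68: none >= 68, wrap to smallest pos 0 -> NC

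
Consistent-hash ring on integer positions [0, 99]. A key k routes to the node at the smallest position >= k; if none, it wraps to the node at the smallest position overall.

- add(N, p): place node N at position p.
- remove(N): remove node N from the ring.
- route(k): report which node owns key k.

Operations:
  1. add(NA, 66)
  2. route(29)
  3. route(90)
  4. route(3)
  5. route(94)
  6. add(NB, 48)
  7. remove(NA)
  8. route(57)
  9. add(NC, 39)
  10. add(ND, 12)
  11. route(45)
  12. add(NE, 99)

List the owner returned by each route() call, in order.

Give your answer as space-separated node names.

Op 1: add NA@66 -> ring=[66:NA]
Op 2: route key 29: smallest pos >= 29 is 66 -> NA
Op 3: route key 90: none >= 90, wrap to smallest pos 66 -> NA
Op 4: route key 3: smallest pos >= 3 is 66 -> NA
Op 5: route key 94: none >= 94, wrap to smallest pos 66 -> NA
Op 6: add NB@48 -> ring=[48:NB,66:NA]
Op 7: remove NA -> ring=[48:NB]
Op 8: route key 57: none >= 57, wrap to smallest pos 48 -> NB
Op 9: add NC@39 -> ring=[39:NC,48:NB]
Op 10: add ND@12 -> ring=[12:ND,39:NC,48:NB]
Op 11: route key 45: smallest pos >= 45 is 48 -> NB
Op 12: add NE@99 -> ring=[12:ND,39:NC,48:NB,99:NE]

Answer: NA NA NA NA NB NB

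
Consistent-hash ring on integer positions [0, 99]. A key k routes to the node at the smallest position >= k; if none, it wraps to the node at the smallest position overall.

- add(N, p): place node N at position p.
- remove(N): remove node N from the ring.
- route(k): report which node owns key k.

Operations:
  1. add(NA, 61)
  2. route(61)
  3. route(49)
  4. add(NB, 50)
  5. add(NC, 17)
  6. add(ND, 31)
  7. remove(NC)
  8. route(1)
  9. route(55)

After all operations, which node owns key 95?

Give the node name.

Op 1: add NA@61 -> ring=[61:NA]
Op 2: route key 61: smallest pos >= 61 is 61 -> NA
Op 3: route key 49: smallest pos >= 49 is 61 -> NA
Op 4: add NB@50 -> ring=[50:NB,61:NA]
Op 5: add NC@17 -> ring=[17:NC,50:NB,61:NA]
Op 6: add ND@31 -> ring=[17:NC,31:ND,50:NB,61:NA]
Op 7: remove NC -> ring=[31:ND,50:NB,61:NA]
Op 8: route key 1: smallest pos >= 1 is 31 -> ND
Op 9: route key 55: smallest pos >= 55 is 61 -> NA
Final route key 95: none >= 95, wrap to smallest pos 31 -> ND

Answer: ND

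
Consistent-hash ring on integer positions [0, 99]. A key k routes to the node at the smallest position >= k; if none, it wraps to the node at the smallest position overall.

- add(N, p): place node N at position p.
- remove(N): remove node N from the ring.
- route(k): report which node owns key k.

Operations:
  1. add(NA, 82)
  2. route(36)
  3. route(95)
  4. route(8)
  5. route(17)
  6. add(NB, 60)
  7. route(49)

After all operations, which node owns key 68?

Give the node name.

Answer: NA

Derivation:
Op 1: add NA@82 -> ring=[82:NA]
Op 2: route key 36: smallest pos >= 36 is 82 -> NA
Op 3: route key 95: none >= 95, wrap to smallest pos 82 -> NA
Op 4: route key 8: smallest pos >= 8 is 82 -> NA
Op 5: route key 17: smallest pos >= 17 is 82 -> NA
Op 6: add NB@60 -> ring=[60:NB,82:NA]
Op 7: route key 49: smallest pos >= 49 is 60 -> NB
Final route key 68: smallest pos >= 68 is 82 -> NA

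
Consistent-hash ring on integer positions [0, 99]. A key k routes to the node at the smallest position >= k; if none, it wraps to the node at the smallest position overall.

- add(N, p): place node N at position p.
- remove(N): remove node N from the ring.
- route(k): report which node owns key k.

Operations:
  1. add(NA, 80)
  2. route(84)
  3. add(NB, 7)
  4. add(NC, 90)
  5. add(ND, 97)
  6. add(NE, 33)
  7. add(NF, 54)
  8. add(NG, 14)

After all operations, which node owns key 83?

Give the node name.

Op 1: add NA@80 -> ring=[80:NA]
Op 2: route key 84: none >= 84, wrap to smallest pos 80 -> NA
Op 3: add NB@7 -> ring=[7:NB,80:NA]
Op 4: add NC@90 -> ring=[7:NB,80:NA,90:NC]
Op 5: add ND@97 -> ring=[7:NB,80:NA,90:NC,97:ND]
Op 6: add NE@33 -> ring=[7:NB,33:NE,80:NA,90:NC,97:ND]
Op 7: add NF@54 -> ring=[7:NB,33:NE,54:NF,80:NA,90:NC,97:ND]
Op 8: add NG@14 -> ring=[7:NB,14:NG,33:NE,54:NF,80:NA,90:NC,97:ND]
Final route key 83: smallest pos >= 83 is 90 -> NC

Answer: NC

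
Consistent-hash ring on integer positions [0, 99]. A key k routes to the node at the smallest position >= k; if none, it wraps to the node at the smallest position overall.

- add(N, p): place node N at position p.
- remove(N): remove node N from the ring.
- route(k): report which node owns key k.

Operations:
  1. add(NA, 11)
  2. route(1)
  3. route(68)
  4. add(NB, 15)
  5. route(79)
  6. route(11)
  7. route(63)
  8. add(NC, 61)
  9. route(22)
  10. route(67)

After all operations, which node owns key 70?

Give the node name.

Answer: NA

Derivation:
Op 1: add NA@11 -> ring=[11:NA]
Op 2: route key 1: smallest pos >= 1 is 11 -> NA
Op 3: route key 68: none >= 68, wrap to smallest pos 11 -> NA
Op 4: add NB@15 -> ring=[11:NA,15:NB]
Op 5: route key 79: none >= 79, wrap to smallest pos 11 -> NA
Op 6: route key 11: smallest pos >= 11 is 11 -> NA
Op 7: route key 63: none >= 63, wrap to smallest pos 11 -> NA
Op 8: add NC@61 -> ring=[11:NA,15:NB,61:NC]
Op 9: route key 22: smallest pos >= 22 is 61 -> NC
Op 10: route key 67: none >= 67, wrap to smallest pos 11 -> NA
Final route key 70: none >= 70, wrap to smallest pos 11 -> NA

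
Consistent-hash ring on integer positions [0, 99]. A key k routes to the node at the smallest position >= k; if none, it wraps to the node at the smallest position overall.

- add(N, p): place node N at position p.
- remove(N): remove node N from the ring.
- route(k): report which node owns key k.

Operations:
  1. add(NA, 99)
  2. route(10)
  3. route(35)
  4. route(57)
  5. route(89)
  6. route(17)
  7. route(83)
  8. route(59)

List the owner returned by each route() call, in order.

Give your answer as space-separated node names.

Answer: NA NA NA NA NA NA NA

Derivation:
Op 1: add NA@99 -> ring=[99:NA]
Op 2: route key 10: smallest pos >= 10 is 99 -> NA
Op 3: route key 35: smallest pos >= 35 is 99 -> NA
Op 4: route key 57: smallest pos >= 57 is 99 -> NA
Op 5: route key 89: smallest pos >= 89 is 99 -> NA
Op 6: route key 17: smallest pos >= 17 is 99 -> NA
Op 7: route key 83: smallest pos >= 83 is 99 -> NA
Op 8: route key 59: smallest pos >= 59 is 99 -> NA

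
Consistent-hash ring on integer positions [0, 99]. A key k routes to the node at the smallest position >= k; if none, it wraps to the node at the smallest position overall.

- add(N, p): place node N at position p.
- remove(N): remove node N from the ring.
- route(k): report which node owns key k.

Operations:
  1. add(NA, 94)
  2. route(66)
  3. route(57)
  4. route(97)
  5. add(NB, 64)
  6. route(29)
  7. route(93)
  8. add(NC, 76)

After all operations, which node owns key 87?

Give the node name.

Answer: NA

Derivation:
Op 1: add NA@94 -> ring=[94:NA]
Op 2: route key 66: smallest pos >= 66 is 94 -> NA
Op 3: route key 57: smallest pos >= 57 is 94 -> NA
Op 4: route key 97: none >= 97, wrap to smallest pos 94 -> NA
Op 5: add NB@64 -> ring=[64:NB,94:NA]
Op 6: route key 29: smallest pos >= 29 is 64 -> NB
Op 7: route key 93: smallest pos >= 93 is 94 -> NA
Op 8: add NC@76 -> ring=[64:NB,76:NC,94:NA]
Final route key 87: smallest pos >= 87 is 94 -> NA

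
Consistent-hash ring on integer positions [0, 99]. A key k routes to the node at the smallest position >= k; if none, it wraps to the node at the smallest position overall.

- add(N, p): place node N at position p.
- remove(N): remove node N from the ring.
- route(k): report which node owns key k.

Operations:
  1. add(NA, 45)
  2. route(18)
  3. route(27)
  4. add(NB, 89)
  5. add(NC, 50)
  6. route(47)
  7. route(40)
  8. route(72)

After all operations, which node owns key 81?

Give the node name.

Answer: NB

Derivation:
Op 1: add NA@45 -> ring=[45:NA]
Op 2: route key 18: smallest pos >= 18 is 45 -> NA
Op 3: route key 27: smallest pos >= 27 is 45 -> NA
Op 4: add NB@89 -> ring=[45:NA,89:NB]
Op 5: add NC@50 -> ring=[45:NA,50:NC,89:NB]
Op 6: route key 47: smallest pos >= 47 is 50 -> NC
Op 7: route key 40: smallest pos >= 40 is 45 -> NA
Op 8: route key 72: smallest pos >= 72 is 89 -> NB
Final route key 81: smallest pos >= 81 is 89 -> NB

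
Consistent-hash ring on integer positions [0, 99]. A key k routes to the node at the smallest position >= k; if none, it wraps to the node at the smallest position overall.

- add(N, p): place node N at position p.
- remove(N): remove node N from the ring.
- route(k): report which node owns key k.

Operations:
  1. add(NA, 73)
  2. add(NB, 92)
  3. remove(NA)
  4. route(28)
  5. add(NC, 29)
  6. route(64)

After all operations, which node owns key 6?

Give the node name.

Op 1: add NA@73 -> ring=[73:NA]
Op 2: add NB@92 -> ring=[73:NA,92:NB]
Op 3: remove NA -> ring=[92:NB]
Op 4: route key 28: smallest pos >= 28 is 92 -> NB
Op 5: add NC@29 -> ring=[29:NC,92:NB]
Op 6: route key 64: smallest pos >= 64 is 92 -> NB
Final route key 6: smallest pos >= 6 is 29 -> NC

Answer: NC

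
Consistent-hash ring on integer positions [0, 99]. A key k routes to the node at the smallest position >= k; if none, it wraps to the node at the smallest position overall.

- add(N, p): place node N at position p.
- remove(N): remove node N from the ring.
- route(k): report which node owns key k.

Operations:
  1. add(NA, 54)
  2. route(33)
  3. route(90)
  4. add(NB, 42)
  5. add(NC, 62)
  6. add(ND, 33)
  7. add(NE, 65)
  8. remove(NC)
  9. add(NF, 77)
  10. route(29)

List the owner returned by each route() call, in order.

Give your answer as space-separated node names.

Answer: NA NA ND

Derivation:
Op 1: add NA@54 -> ring=[54:NA]
Op 2: route key 33: smallest pos >= 33 is 54 -> NA
Op 3: route key 90: none >= 90, wrap to smallest pos 54 -> NA
Op 4: add NB@42 -> ring=[42:NB,54:NA]
Op 5: add NC@62 -> ring=[42:NB,54:NA,62:NC]
Op 6: add ND@33 -> ring=[33:ND,42:NB,54:NA,62:NC]
Op 7: add NE@65 -> ring=[33:ND,42:NB,54:NA,62:NC,65:NE]
Op 8: remove NC -> ring=[33:ND,42:NB,54:NA,65:NE]
Op 9: add NF@77 -> ring=[33:ND,42:NB,54:NA,65:NE,77:NF]
Op 10: route key 29: smallest pos >= 29 is 33 -> ND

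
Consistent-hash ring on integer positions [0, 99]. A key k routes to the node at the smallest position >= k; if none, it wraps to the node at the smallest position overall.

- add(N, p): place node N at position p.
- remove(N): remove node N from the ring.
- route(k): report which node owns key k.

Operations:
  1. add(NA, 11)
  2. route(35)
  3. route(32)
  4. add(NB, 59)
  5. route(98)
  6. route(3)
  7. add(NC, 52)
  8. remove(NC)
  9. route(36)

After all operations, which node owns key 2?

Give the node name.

Op 1: add NA@11 -> ring=[11:NA]
Op 2: route key 35: none >= 35, wrap to smallest pos 11 -> NA
Op 3: route key 32: none >= 32, wrap to smallest pos 11 -> NA
Op 4: add NB@59 -> ring=[11:NA,59:NB]
Op 5: route key 98: none >= 98, wrap to smallest pos 11 -> NA
Op 6: route key 3: smallest pos >= 3 is 11 -> NA
Op 7: add NC@52 -> ring=[11:NA,52:NC,59:NB]
Op 8: remove NC -> ring=[11:NA,59:NB]
Op 9: route key 36: smallest pos >= 36 is 59 -> NB
Final route key 2: smallest pos >= 2 is 11 -> NA

Answer: NA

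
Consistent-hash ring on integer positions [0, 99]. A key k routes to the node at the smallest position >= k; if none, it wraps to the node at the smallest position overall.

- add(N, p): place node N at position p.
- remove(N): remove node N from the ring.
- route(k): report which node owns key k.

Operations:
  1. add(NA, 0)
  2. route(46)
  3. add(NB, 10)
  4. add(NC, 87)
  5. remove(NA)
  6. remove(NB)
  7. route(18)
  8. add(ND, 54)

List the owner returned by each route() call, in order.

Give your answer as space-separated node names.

Answer: NA NC

Derivation:
Op 1: add NA@0 -> ring=[0:NA]
Op 2: route key 46: none >= 46, wrap to smallest pos 0 -> NA
Op 3: add NB@10 -> ring=[0:NA,10:NB]
Op 4: add NC@87 -> ring=[0:NA,10:NB,87:NC]
Op 5: remove NA -> ring=[10:NB,87:NC]
Op 6: remove NB -> ring=[87:NC]
Op 7: route key 18: smallest pos >= 18 is 87 -> NC
Op 8: add ND@54 -> ring=[54:ND,87:NC]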